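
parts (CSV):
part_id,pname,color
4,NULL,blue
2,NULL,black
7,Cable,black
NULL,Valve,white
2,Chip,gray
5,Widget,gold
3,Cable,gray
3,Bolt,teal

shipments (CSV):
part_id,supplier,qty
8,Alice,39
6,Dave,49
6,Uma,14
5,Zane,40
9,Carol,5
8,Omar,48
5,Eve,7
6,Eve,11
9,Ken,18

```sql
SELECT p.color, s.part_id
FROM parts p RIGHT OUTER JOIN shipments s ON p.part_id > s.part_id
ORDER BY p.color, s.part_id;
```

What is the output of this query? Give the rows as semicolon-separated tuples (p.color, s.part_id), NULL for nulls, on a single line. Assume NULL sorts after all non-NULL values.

RIGHT JOIN keeps every row from `shipments`; unmatched rows get NULL for `parts`'s columns.
Matching on p.part_id > s.part_id. A NULL in a compared column never satisfies the condition.
- p (part_id=4) has no partner in s.
- p (part_id=2) has no partner in s.
- p (part_id=7) pairs with 5 row(s) of s.
- p (part_id=NULL) has no partner in s.
- p (part_id=2) has no partner in s.
- p (part_id=5) has no partner in s.
- p (part_id=3) has no partner in s.
- p (part_id=3) has no partner in s.
- 4 row(s) from s found no p partner → padded with NULL.
After projecting and ordering:
p.color | s.part_id
black | 5
black | 5
black | 6
black | 6
black | 6
NULL | 8
NULL | 8
NULL | 9
NULL | 9

(black, 5); (black, 5); (black, 6); (black, 6); (black, 6); (NULL, 8); (NULL, 8); (NULL, 9); (NULL, 9)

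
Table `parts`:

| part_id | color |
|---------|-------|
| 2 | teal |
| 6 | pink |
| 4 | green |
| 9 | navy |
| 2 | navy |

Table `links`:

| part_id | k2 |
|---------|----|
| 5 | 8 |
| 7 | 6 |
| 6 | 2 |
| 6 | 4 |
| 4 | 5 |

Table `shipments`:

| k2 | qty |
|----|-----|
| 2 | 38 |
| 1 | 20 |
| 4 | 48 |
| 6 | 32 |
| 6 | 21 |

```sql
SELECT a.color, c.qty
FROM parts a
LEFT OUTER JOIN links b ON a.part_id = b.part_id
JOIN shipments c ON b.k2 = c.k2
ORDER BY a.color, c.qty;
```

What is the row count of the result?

2

Joins associate left-to-right: parts LEFT JOIN links on part_id gives 6 intermediate row(s).
Then INNER JOIN `shipments c` on k2: keep only rows whose b.k2 appears in c.
Result: 2 row(s).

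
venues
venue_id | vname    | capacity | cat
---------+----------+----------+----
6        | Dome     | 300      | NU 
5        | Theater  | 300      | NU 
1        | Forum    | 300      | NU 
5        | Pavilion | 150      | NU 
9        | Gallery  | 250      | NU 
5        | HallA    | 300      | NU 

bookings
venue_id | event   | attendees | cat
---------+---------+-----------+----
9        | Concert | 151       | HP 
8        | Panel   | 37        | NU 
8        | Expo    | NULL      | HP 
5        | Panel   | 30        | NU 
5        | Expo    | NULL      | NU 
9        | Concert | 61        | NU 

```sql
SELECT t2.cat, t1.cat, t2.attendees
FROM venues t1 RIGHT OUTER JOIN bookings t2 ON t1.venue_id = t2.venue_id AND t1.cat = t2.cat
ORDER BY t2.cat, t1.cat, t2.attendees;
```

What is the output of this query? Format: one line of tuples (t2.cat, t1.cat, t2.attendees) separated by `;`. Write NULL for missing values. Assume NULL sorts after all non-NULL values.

RIGHT JOIN keeps every row from `bookings`; unmatched rows get NULL for `venues`'s columns.
Matching on t1.venue_id = t2.venue_id AND t1.cat = t2.cat.
- t1[0] venue_id=6, cat=NU → no match.
- t1[1] venue_id=5, cat=NU → 2 match(es) in t2 → 2 row(s).
- t1[2] venue_id=1, cat=NU → no match.
- t1[3] venue_id=5, cat=NU → 2 match(es) in t2 → 2 row(s).
- t1[4] venue_id=9, cat=NU → 1 match(es) in t2 → 1 row(s).
- t1[5] venue_id=5, cat=NU → 2 match(es) in t2 → 2 row(s).
- 3 t2 row(s) had no t1 match → kept, t1 columns NULL.
After projecting and ordering:
t2.cat | t1.cat | t2.attendees
HP | NULL | 151
HP | NULL | NULL
NU | NU | 30
NU | NU | 30
NU | NU | 30
NU | NU | 61
NU | NU | NULL
NU | NU | NULL
NU | NU | NULL
NU | NULL | 37

(HP, NULL, 151); (HP, NULL, NULL); (NU, NU, 30); (NU, NU, 30); (NU, NU, 30); (NU, NU, 61); (NU, NU, NULL); (NU, NU, NULL); (NU, NU, NULL); (NU, NULL, 37)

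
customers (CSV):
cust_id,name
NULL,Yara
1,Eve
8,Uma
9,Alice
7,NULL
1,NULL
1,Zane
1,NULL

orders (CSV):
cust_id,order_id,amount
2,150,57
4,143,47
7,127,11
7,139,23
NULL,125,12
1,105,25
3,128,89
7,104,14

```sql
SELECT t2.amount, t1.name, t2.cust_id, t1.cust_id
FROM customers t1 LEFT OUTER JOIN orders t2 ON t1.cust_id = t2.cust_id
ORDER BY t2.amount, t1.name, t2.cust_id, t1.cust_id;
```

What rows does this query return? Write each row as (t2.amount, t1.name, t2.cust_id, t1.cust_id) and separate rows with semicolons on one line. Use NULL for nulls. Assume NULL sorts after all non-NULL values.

(11, NULL, 7, 7); (14, NULL, 7, 7); (23, NULL, 7, 7); (25, Eve, 1, 1); (25, Zane, 1, 1); (25, NULL, 1, 1); (25, NULL, 1, 1); (NULL, Alice, NULL, 9); (NULL, Uma, NULL, 8); (NULL, Yara, NULL, NULL)

LEFT JOIN keeps every row from `customers`; unmatched rows get NULL for `orders`'s columns.
Matching on t1.cust_id = t2.cust_id. A NULL in a compared column never satisfies the condition.
- t1[0] cust_id=NULL → no match; kept with NULLs on the t2 side.
- t1[1] cust_id=1 → 1 match(es) in t2 → 1 row(s).
- t1[2] cust_id=8 → no match; kept with NULLs on the t2 side.
- t1[3] cust_id=9 → no match; kept with NULLs on the t2 side.
- t1[4] cust_id=7 → 3 match(es) in t2 → 3 row(s).
- t1[5] cust_id=1 → 1 match(es) in t2 → 1 row(s).
- t1[6] cust_id=1 → 1 match(es) in t2 → 1 row(s).
- t1[7] cust_id=1 → 1 match(es) in t2 → 1 row(s).
After projecting and ordering:
t2.amount | t1.name | t2.cust_id | t1.cust_id
11 | NULL | 7 | 7
14 | NULL | 7 | 7
23 | NULL | 7 | 7
25 | Eve | 1 | 1
25 | Zane | 1 | 1
25 | NULL | 1 | 1
25 | NULL | 1 | 1
NULL | Alice | NULL | 9
NULL | Uma | NULL | 8
NULL | Yara | NULL | NULL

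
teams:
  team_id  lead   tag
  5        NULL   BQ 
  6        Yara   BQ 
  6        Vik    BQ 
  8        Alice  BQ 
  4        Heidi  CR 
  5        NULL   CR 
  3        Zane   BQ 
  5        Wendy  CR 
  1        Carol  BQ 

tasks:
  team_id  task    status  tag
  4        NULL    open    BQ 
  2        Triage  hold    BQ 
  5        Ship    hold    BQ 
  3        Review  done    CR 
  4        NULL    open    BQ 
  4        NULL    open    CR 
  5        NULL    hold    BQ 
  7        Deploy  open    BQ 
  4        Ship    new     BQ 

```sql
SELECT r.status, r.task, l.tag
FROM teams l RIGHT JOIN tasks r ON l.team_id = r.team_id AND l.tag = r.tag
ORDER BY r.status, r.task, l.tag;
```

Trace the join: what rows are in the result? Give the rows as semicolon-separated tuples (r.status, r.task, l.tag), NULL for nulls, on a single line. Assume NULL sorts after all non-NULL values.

(done, Review, NULL); (hold, Ship, BQ); (hold, Triage, NULL); (hold, NULL, BQ); (new, Ship, NULL); (open, Deploy, NULL); (open, NULL, CR); (open, NULL, NULL); (open, NULL, NULL)

RIGHT JOIN keeps every row from `tasks`; unmatched rows get NULL for `teams`'s columns.
Matching on l.team_id = r.team_id AND l.tag = r.tag.
Matched pairs: 3; unmatched r rows kept: 6.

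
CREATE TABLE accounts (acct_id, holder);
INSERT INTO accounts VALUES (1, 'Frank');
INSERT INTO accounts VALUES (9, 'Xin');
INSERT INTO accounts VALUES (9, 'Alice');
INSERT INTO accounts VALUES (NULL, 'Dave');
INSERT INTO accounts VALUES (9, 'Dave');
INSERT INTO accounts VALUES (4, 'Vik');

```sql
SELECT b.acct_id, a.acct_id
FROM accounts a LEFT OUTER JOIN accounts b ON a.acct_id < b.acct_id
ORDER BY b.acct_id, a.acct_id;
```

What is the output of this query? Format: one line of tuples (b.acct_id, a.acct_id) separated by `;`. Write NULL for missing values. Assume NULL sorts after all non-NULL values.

(4, 1); (9, 1); (9, 1); (9, 1); (9, 4); (9, 4); (9, 4); (NULL, 9); (NULL, 9); (NULL, 9); (NULL, NULL)

LEFT JOIN keeps every row from `accounts a`; unmatched rows get NULL for `accounts b`'s columns.
Matching on a.acct_id < b.acct_id. A NULL in a compared column never satisfies the condition.
- acct_id=1: 4 matching b row(s), so 4 row(s) emitted.
- acct_id=9: no b row matches, row kept with b columns NULL.
- acct_id=9: no b row matches, row kept with b columns NULL.
- acct_id=NULL: no b row matches, row kept with b columns NULL.
- acct_id=9: no b row matches, row kept with b columns NULL.
- acct_id=4: 3 matching b row(s), so 3 row(s) emitted.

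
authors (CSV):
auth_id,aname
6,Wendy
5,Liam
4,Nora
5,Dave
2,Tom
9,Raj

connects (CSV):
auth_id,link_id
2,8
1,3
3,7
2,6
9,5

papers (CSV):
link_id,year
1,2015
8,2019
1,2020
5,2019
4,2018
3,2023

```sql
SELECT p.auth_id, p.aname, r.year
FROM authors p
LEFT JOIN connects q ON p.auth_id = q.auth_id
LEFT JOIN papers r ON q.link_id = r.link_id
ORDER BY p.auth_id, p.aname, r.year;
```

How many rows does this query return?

Step 1 — p LEFT JOIN q on auth_id → 7 row(s).
Then LEFT JOIN `papers r` on link_id: each of those 7 rows is kept; rows whose q.link_id has no match in r get NULL for r's columns.
Result: 7 row(s).

7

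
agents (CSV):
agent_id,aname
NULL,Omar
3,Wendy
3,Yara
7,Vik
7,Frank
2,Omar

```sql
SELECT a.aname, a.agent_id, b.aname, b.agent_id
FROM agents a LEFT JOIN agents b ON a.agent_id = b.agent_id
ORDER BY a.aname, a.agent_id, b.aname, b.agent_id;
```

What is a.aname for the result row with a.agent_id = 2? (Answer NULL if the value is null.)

Omar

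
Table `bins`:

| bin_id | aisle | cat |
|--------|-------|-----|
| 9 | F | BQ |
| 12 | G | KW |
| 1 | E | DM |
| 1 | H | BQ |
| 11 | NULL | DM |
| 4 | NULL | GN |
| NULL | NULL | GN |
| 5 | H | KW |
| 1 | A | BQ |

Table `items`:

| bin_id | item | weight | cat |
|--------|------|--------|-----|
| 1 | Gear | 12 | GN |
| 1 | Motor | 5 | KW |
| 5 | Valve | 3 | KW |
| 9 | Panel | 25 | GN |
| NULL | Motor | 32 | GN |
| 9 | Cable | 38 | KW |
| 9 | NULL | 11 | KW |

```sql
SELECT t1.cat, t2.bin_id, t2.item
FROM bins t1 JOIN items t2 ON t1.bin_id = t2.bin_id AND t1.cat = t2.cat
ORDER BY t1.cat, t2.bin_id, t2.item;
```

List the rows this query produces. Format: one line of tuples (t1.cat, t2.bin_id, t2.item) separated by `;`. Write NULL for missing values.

INNER JOIN keeps only pairs where the ON condition holds.
Matching on t1.bin_id = t2.bin_id AND t1.cat = t2.cat. A NULL in a compared column never satisfies the condition.
- bin_id=9, cat=BQ: no matching t2 row, dropped.
- bin_id=12, cat=KW: no matching t2 row, dropped.
- bin_id=1, cat=DM: no matching t2 row, dropped.
- bin_id=1, cat=BQ: no matching t2 row, dropped.
- bin_id=11, cat=DM: no matching t2 row, dropped.
- bin_id=4, cat=GN: no matching t2 row, dropped.
- bin_id=NULL, cat=GN: no matching t2 row, dropped.
- bin_id=5, cat=KW: 1 matching t2 row(s), so 1 row(s) emitted.
- bin_id=1, cat=BQ: no matching t2 row, dropped.
After projecting and ordering:
t1.cat | t2.bin_id | t2.item
KW | 5 | Valve

(KW, 5, Valve)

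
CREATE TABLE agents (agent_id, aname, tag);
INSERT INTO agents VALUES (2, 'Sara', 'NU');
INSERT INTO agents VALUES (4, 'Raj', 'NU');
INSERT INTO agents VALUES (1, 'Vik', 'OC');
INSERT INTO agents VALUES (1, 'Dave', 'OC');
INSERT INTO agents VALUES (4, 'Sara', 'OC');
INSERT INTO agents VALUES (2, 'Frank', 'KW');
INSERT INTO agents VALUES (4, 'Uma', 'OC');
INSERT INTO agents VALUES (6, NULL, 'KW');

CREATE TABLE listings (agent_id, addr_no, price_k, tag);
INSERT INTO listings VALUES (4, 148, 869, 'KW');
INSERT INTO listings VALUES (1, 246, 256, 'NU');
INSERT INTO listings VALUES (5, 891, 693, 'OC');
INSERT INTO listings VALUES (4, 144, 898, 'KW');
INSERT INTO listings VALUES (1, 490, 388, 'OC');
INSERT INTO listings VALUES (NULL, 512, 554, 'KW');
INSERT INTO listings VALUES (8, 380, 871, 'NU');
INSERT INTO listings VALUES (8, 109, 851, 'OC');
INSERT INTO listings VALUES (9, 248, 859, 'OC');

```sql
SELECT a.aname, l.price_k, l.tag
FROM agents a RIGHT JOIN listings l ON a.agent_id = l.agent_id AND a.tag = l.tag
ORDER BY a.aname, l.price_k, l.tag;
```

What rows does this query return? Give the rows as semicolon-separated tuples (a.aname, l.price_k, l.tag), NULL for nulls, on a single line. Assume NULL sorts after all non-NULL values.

(Dave, 388, OC); (Vik, 388, OC); (NULL, 256, NU); (NULL, 554, KW); (NULL, 693, OC); (NULL, 851, OC); (NULL, 859, OC); (NULL, 869, KW); (NULL, 871, NU); (NULL, 898, KW)

RIGHT JOIN keeps every row from `listings`; unmatched rows get NULL for `agents`'s columns.
Matching on a.agent_id = l.agent_id AND a.tag = l.tag. A NULL in a compared column never satisfies the condition.
- agent_id=2, tag=NU: no matching l row.
- agent_id=4, tag=NU: no matching l row.
- agent_id=1, tag=OC: 1 matching l row(s), so 1 row(s) emitted.
- agent_id=1, tag=OC: 1 matching l row(s), so 1 row(s) emitted.
- agent_id=4, tag=OC: no matching l row.
- agent_id=2, tag=KW: no matching l row.
- agent_id=4, tag=OC: no matching l row.
- agent_id=6, tag=KW: no matching l row.
- 8 row(s) from l found no a partner → padded with NULL.
After projecting and ordering:
a.aname | l.price_k | l.tag
Dave | 388 | OC
Vik | 388 | OC
NULL | 256 | NU
NULL | 554 | KW
NULL | 693 | OC
NULL | 851 | OC
NULL | 859 | OC
NULL | 869 | KW
NULL | 871 | NU
NULL | 898 | KW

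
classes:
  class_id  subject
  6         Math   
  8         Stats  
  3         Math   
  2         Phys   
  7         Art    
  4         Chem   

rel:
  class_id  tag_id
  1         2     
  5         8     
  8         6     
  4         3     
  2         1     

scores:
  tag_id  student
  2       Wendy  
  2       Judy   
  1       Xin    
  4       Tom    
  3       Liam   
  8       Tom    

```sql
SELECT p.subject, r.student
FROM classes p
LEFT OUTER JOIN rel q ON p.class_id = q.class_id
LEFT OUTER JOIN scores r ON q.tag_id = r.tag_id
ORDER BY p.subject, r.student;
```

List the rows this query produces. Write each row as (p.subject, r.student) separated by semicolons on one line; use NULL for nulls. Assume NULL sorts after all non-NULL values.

Step 1 — p LEFT JOIN q on class_id → 6 row(s).
Then LEFT JOIN `scores r` on tag_id: each of those 6 rows is kept; rows whose q.tag_id has no match in r get NULL for r's columns.

(Art, NULL); (Chem, Liam); (Math, NULL); (Math, NULL); (Phys, Xin); (Stats, NULL)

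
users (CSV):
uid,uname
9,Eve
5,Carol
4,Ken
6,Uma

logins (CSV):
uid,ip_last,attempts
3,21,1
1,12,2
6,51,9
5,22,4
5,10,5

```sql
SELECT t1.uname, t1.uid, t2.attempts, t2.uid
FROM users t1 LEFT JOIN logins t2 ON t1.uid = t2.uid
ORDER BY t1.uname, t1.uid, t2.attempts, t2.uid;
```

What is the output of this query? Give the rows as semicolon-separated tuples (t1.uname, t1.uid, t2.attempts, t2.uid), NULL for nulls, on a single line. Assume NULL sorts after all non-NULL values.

(Carol, 5, 4, 5); (Carol, 5, 5, 5); (Eve, 9, NULL, NULL); (Ken, 4, NULL, NULL); (Uma, 6, 9, 6)

LEFT JOIN keeps every row from `users`; unmatched rows get NULL for `logins`'s columns.
Matching on t1.uid = t2.uid.
Matched pairs: 3; unmatched t1 rows kept: 2.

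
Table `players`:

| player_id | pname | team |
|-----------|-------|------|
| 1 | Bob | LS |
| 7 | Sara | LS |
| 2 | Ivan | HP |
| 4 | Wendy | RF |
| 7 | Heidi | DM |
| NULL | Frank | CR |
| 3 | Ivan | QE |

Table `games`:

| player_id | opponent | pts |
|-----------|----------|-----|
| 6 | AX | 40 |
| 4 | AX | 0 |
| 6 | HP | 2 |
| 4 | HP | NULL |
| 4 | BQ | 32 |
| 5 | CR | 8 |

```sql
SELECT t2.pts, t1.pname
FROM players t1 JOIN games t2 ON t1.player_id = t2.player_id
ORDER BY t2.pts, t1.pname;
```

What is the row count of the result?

3

INNER JOIN keeps only pairs where the ON condition holds.
Matching on t1.player_id = t2.player_id. A NULL in a compared column never satisfies the condition.
- t1 row (player_id=1): no match → dropped.
- t1 row (player_id=7): no match → dropped.
- t1 row (player_id=2): no match → dropped.
- t1 row (player_id=4): matches 3 t2 row(s) → 3 output row(s).
- t1 row (player_id=7): no match → dropped.
- t1 row (player_id=NULL): no match → dropped.
- t1 row (player_id=3): no match → dropped.
Total: 3 rows.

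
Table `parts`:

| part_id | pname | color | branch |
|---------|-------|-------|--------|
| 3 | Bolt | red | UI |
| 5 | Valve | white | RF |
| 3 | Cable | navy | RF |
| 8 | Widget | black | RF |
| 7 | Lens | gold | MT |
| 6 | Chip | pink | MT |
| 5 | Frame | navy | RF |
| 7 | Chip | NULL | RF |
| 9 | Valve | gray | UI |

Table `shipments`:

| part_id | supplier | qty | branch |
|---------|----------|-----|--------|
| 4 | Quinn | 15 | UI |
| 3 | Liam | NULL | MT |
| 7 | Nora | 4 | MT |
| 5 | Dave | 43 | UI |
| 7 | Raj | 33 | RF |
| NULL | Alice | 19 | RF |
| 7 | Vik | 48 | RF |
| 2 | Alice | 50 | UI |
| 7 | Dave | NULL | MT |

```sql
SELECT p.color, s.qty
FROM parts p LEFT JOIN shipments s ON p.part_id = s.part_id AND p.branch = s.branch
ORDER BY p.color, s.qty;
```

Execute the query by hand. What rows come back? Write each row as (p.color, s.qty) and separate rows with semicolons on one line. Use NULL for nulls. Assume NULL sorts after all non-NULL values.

(black, NULL); (gold, 4); (gold, NULL); (gray, NULL); (navy, NULL); (navy, NULL); (pink, NULL); (red, NULL); (white, NULL); (NULL, 33); (NULL, 48)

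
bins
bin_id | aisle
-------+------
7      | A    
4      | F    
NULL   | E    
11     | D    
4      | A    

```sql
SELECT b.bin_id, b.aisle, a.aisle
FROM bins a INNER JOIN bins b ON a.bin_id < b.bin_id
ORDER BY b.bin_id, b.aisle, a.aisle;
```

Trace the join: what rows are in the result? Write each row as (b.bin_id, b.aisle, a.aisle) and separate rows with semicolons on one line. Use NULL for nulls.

(7, A, A); (7, A, F); (11, D, A); (11, D, A); (11, D, F)

INNER JOIN keeps only pairs where the ON condition holds.
Matching on a.bin_id < b.bin_id. A NULL in a compared column never satisfies the condition.
- bin_id=7: 1 matching b row(s), so 1 row(s) emitted.
- bin_id=4: 2 matching b row(s), so 2 row(s) emitted.
- bin_id=NULL: no matching b row, dropped.
- bin_id=11: no matching b row, dropped.
- bin_id=4: 2 matching b row(s), so 2 row(s) emitted.
After projecting and ordering:
b.bin_id | b.aisle | a.aisle
7 | A | A
7 | A | F
11 | D | A
11 | D | A
11 | D | F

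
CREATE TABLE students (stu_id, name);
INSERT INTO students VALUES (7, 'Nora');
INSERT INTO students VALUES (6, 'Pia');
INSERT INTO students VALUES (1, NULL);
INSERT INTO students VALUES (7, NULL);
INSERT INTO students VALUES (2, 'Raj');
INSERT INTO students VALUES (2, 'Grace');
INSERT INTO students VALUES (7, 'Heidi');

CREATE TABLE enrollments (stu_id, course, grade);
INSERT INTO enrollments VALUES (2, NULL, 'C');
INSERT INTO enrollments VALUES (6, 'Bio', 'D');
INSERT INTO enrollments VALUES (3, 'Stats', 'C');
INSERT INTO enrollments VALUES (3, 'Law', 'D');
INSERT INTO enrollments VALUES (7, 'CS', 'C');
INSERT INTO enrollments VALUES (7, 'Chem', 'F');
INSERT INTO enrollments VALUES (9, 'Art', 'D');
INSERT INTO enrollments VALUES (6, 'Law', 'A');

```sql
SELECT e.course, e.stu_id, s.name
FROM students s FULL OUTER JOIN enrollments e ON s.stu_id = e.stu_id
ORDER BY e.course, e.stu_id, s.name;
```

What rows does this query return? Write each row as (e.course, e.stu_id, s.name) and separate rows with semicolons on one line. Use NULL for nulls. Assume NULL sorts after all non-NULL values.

FULL OUTER JOIN keeps every row from both sides; unmatched rows get NULL for the other side's columns.
Matching on s.stu_id = e.stu_id.
Matched pairs: 10; unmatched s rows kept: 1; unmatched e rows kept: 3.

(Art, 9, NULL); (Bio, 6, Pia); (CS, 7, Heidi); (CS, 7, Nora); (CS, 7, NULL); (Chem, 7, Heidi); (Chem, 7, Nora); (Chem, 7, NULL); (Law, 3, NULL); (Law, 6, Pia); (Stats, 3, NULL); (NULL, 2, Grace); (NULL, 2, Raj); (NULL, NULL, NULL)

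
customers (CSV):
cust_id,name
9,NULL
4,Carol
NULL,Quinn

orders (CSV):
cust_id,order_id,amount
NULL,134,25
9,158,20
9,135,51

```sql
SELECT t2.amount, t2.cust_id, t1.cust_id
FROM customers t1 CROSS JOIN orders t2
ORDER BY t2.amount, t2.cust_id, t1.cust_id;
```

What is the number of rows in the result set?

9

CROSS JOIN pairs every row of `customers` with every row of `orders`: 3 × 3 = 9 rows.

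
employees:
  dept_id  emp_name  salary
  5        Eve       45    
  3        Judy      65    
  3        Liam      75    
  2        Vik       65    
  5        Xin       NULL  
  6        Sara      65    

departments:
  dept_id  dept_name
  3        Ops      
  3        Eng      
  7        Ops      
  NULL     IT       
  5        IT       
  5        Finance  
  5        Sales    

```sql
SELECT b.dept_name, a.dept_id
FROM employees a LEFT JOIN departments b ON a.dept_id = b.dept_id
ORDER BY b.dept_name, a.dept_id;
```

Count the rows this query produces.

12

LEFT JOIN keeps every row from `employees`; unmatched rows get NULL for `departments`'s columns.
Matching on a.dept_id = b.dept_id. A NULL in a compared column never satisfies the condition.
- dept_id=5: 3 matching b row(s), so 3 row(s) emitted.
- dept_id=3: 2 matching b row(s), so 2 row(s) emitted.
- dept_id=3: 2 matching b row(s), so 2 row(s) emitted.
- dept_id=2: no b row matches, row kept with b columns NULL.
- dept_id=5: 3 matching b row(s), so 3 row(s) emitted.
- dept_id=6: no b row matches, row kept with b columns NULL.
Total: 10 matched + 2 padded = 12 rows.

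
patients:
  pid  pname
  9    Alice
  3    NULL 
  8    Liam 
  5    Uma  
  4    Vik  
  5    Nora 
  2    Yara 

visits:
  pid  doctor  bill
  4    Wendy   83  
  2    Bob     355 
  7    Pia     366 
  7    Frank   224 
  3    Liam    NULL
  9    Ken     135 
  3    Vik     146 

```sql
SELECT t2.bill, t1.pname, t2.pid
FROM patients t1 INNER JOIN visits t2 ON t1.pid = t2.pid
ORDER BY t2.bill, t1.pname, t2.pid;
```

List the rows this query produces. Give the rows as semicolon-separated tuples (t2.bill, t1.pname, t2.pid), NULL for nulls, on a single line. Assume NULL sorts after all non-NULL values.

INNER JOIN keeps only pairs where the ON condition holds.
Matching on t1.pid = t2.pid.
- t1 (pid=9) pairs with 1 row(s) of t2.
- t1 (pid=3) pairs with 2 row(s) of t2.
- t1 (pid=8) has no partner → excluded.
- t1 (pid=5) has no partner → excluded.
- t1 (pid=4) pairs with 1 row(s) of t2.
- t1 (pid=5) has no partner → excluded.
- t1 (pid=2) pairs with 1 row(s) of t2.
After projecting and ordering:
t2.bill | t1.pname | t2.pid
83 | Vik | 4
135 | Alice | 9
146 | NULL | 3
355 | Yara | 2
NULL | NULL | 3

(83, Vik, 4); (135, Alice, 9); (146, NULL, 3); (355, Yara, 2); (NULL, NULL, 3)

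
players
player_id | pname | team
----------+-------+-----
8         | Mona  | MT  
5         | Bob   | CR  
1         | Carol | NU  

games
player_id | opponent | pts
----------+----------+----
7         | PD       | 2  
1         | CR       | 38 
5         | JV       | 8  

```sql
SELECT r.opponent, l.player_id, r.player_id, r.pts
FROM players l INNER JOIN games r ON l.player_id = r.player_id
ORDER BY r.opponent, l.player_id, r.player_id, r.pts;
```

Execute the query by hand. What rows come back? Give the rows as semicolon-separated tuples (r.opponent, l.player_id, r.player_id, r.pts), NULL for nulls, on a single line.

INNER JOIN keeps only pairs where the ON condition holds.
Matching on l.player_id = r.player_id.
- player_id=8: no matching r row, dropped.
- player_id=5: 1 matching r row(s), so 1 row(s) emitted.
- player_id=1: 1 matching r row(s), so 1 row(s) emitted.
After projecting and ordering:
r.opponent | l.player_id | r.player_id | r.pts
CR | 1 | 1 | 38
JV | 5 | 5 | 8

(CR, 1, 1, 38); (JV, 5, 5, 8)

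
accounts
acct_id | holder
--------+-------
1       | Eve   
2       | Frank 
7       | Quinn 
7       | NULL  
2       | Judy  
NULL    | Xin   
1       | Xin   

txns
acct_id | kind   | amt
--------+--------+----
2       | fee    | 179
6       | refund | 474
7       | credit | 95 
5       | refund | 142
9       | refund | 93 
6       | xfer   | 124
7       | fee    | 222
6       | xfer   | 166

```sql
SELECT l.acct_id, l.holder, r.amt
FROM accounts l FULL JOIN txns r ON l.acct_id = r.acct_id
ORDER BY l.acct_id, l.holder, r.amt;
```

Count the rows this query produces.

FULL OUTER JOIN keeps every row from both sides; unmatched rows get NULL for the other side's columns.
Matching on l.acct_id = r.acct_id. A NULL in a compared column never satisfies the condition.
Matched pairs: 6; unmatched l rows kept: 3; unmatched r rows kept: 5.
Total: 6 matched + 8 padded = 14 rows.

14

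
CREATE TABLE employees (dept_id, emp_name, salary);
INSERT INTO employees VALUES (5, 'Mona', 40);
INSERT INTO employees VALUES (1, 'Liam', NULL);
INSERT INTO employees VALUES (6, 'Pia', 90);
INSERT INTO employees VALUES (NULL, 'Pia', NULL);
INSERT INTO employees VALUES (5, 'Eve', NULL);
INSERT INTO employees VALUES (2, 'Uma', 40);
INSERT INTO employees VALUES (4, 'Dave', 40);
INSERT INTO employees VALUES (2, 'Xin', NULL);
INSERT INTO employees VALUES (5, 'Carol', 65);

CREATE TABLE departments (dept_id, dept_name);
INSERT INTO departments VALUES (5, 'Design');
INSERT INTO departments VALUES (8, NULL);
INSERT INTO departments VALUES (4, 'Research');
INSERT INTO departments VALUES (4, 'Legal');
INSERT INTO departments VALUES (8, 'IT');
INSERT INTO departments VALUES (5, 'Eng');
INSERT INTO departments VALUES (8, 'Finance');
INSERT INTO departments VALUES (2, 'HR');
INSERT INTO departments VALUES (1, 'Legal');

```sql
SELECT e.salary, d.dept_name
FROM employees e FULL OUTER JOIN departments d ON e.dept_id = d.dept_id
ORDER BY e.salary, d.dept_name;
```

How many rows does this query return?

FULL OUTER JOIN keeps every row from both sides; unmatched rows get NULL for the other side's columns.
Matching on e.dept_id = d.dept_id. A NULL in a compared column never satisfies the condition.
Matched pairs: 11; unmatched e rows kept: 2; unmatched d rows kept: 3.
Total: 11 matched + 5 padded = 16 rows.

16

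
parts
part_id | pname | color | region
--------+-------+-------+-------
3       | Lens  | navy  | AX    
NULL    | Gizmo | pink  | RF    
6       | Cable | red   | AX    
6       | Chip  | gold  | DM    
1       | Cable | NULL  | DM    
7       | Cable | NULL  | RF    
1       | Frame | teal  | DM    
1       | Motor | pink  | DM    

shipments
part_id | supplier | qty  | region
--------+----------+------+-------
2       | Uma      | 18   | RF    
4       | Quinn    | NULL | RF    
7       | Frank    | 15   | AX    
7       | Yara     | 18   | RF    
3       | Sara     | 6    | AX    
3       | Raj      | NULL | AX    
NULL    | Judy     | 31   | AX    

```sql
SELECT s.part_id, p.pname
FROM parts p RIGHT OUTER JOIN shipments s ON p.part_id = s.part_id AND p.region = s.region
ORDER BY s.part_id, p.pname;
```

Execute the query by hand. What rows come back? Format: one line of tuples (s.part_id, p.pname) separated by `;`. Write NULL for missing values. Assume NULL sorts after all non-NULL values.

(2, NULL); (3, Lens); (3, Lens); (4, NULL); (7, Cable); (7, NULL); (NULL, NULL)

RIGHT JOIN keeps every row from `shipments`; unmatched rows get NULL for `parts`'s columns.
Matching on p.part_id = s.part_id AND p.region = s.region. A NULL in a compared column never satisfies the condition.
Matched pairs: 3; unmatched s rows kept: 4.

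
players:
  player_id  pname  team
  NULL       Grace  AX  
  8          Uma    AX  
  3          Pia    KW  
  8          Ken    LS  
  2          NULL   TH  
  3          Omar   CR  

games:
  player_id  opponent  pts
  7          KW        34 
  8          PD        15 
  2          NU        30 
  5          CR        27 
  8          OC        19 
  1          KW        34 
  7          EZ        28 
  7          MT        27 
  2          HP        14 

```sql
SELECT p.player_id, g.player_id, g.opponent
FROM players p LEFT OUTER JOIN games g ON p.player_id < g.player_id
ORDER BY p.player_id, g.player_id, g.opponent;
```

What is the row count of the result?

21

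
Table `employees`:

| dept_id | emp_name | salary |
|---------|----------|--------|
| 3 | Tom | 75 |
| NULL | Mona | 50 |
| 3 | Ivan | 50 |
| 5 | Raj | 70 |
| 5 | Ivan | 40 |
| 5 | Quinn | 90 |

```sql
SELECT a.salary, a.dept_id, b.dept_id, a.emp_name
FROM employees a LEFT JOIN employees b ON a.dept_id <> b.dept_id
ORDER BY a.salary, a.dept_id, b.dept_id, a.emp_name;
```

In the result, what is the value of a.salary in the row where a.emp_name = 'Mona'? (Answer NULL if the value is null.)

LEFT JOIN keeps every row from `employees a`; unmatched rows get NULL for `employees b`'s columns.
Matching on a.dept_id <> b.dept_id. A NULL in a compared column never satisfies the condition.
Matched pairs: 12; unmatched a rows kept: 1.

50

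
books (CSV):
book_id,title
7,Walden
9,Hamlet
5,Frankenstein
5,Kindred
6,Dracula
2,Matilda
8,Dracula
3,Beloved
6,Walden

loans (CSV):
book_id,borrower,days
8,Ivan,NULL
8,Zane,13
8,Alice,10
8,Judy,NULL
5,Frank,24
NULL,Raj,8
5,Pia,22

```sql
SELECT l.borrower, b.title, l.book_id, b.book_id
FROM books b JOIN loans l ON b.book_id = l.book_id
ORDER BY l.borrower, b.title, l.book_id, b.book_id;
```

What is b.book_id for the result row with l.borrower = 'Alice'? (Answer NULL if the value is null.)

8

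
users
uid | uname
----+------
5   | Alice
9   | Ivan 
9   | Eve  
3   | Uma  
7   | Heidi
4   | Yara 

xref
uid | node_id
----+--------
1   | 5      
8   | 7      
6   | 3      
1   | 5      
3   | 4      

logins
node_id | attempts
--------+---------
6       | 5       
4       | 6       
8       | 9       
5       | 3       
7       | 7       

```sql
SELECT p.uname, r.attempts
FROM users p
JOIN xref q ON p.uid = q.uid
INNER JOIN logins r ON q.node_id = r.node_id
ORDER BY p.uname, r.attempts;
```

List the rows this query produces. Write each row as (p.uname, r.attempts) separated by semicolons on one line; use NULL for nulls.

Evaluate left to right. First `users p INNER JOIN xref q` on uid: 1 row(s).
Then INNER JOIN `logins r` on node_id: keep only rows whose q.node_id appears in r.

(Uma, 6)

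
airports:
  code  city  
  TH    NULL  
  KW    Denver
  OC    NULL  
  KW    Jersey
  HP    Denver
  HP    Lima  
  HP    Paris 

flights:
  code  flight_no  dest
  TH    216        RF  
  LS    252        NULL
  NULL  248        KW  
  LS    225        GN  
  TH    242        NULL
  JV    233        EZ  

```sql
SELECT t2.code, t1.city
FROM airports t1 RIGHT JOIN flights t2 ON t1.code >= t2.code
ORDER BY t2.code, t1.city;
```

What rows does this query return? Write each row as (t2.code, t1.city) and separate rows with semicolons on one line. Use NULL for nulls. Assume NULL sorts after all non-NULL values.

RIGHT JOIN keeps every row from `flights`; unmatched rows get NULL for `airports`'s columns.
Matching on t1.code >= t2.code. A NULL in a compared column never satisfies the condition.
- t1[0] code=TH → 5 match(es) in t2 → 5 row(s).
- t1[1] code=KW → 1 match(es) in t2 → 1 row(s).
- t1[2] code=OC → 3 match(es) in t2 → 3 row(s).
- t1[3] code=KW → 1 match(es) in t2 → 1 row(s).
- t1[4] code=HP → no match.
- t1[5] code=HP → no match.
- t1[6] code=HP → no match.
- 1 row(s) from t2 found no t1 partner → padded with NULL.

(JV, Denver); (JV, Jersey); (JV, NULL); (JV, NULL); (LS, NULL); (LS, NULL); (LS, NULL); (LS, NULL); (TH, NULL); (TH, NULL); (NULL, NULL)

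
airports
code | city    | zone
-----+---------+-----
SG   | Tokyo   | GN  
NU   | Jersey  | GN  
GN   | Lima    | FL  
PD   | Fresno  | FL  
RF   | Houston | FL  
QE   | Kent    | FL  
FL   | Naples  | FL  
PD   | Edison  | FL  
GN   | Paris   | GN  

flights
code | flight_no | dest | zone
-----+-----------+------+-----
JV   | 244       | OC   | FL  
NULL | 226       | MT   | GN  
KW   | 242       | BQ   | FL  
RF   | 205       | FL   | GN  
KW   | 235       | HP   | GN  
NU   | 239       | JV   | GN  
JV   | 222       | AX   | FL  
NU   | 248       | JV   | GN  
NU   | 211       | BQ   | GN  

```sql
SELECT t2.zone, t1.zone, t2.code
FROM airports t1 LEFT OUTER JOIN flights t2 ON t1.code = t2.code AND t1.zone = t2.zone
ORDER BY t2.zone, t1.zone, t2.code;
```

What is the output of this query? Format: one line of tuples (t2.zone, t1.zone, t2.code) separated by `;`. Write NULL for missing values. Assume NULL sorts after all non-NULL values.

(GN, GN, NU); (GN, GN, NU); (GN, GN, NU); (NULL, FL, NULL); (NULL, FL, NULL); (NULL, FL, NULL); (NULL, FL, NULL); (NULL, FL, NULL); (NULL, FL, NULL); (NULL, GN, NULL); (NULL, GN, NULL)

LEFT JOIN keeps every row from `airports`; unmatched rows get NULL for `flights`'s columns.
Matching on t1.code = t2.code AND t1.zone = t2.zone. A NULL in a compared column never satisfies the condition.
Matched pairs: 3; unmatched t1 rows kept: 8.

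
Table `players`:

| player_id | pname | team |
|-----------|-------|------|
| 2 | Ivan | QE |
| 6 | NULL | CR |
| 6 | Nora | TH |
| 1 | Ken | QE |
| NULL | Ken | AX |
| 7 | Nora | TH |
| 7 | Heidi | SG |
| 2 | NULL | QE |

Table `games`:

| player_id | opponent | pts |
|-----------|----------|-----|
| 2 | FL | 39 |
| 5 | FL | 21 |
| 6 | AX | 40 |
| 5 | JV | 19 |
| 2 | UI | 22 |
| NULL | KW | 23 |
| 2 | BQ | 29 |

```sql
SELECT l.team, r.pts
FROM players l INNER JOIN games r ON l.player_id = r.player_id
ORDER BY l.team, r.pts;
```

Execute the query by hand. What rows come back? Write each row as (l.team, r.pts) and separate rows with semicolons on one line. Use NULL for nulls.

(CR, 40); (QE, 22); (QE, 22); (QE, 29); (QE, 29); (QE, 39); (QE, 39); (TH, 40)

INNER JOIN keeps only pairs where the ON condition holds.
Matching on l.player_id = r.player_id. A NULL in a compared column never satisfies the condition.
- l (player_id=2) pairs with 3 row(s) of r.
- l (player_id=6) pairs with 1 row(s) of r.
- l (player_id=6) pairs with 1 row(s) of r.
- l (player_id=1) has no partner → excluded.
- l (player_id=NULL) has no partner → excluded.
- l (player_id=7) has no partner → excluded.
- l (player_id=7) has no partner → excluded.
- l (player_id=2) pairs with 3 row(s) of r.
After projecting and ordering:
l.team | r.pts
CR | 40
QE | 22
QE | 22
QE | 29
QE | 29
QE | 39
QE | 39
TH | 40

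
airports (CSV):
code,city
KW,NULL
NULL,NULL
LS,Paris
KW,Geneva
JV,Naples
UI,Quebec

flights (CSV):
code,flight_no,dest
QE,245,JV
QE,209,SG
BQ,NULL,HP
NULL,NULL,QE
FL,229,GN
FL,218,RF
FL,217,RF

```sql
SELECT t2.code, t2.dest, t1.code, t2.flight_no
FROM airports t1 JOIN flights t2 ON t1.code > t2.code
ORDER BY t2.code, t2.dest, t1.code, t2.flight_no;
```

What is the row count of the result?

22

INNER JOIN keeps only pairs where the ON condition holds.
Matching on t1.code > t2.code. A NULL in a compared column never satisfies the condition.
- t1[0] code=KW → 4 match(es) in t2 → 4 row(s).
- t1[1] code=NULL → no match; dropped.
- t1[2] code=LS → 4 match(es) in t2 → 4 row(s).
- t1[3] code=KW → 4 match(es) in t2 → 4 row(s).
- t1[4] code=JV → 4 match(es) in t2 → 4 row(s).
- t1[5] code=UI → 6 match(es) in t2 → 6 row(s).
Total: 22 rows.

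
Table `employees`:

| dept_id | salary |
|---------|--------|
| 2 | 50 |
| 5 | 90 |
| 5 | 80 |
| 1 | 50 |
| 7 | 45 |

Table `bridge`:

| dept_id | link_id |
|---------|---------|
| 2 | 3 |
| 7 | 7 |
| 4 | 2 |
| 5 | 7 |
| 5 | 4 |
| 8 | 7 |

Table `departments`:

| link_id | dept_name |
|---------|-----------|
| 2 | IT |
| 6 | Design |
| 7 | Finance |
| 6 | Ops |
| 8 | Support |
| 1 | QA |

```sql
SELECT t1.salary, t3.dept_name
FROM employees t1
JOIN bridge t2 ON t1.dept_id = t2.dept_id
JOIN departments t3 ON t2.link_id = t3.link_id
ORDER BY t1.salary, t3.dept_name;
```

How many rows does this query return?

3

Evaluate left to right. First `employees t1 INNER JOIN bridge t2` on dept_id: 6 row(s).
Then INNER JOIN `departments t3` on link_id: keep only rows whose t2.link_id appears in t3.
Result: 3 row(s).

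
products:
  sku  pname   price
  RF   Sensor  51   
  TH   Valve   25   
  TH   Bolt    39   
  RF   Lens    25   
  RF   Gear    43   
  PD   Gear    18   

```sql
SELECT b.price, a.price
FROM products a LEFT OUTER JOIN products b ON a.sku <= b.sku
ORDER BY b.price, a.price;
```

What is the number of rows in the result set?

25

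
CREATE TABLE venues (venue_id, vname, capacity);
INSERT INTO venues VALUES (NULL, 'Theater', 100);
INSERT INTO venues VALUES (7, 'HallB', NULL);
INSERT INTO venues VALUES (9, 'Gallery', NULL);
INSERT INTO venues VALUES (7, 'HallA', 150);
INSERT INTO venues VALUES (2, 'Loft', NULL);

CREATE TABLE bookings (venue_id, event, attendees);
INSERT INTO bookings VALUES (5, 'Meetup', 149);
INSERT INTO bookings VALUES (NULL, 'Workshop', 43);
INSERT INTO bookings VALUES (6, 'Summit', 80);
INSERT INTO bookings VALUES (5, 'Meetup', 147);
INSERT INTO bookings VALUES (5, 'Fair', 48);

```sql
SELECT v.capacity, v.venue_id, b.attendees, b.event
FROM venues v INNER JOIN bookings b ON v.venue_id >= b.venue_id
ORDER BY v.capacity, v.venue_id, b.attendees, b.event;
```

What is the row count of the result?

12

INNER JOIN keeps only pairs where the ON condition holds.
Matching on v.venue_id >= b.venue_id. A NULL in a compared column never satisfies the condition.
- v[0] venue_id=NULL → no match; dropped.
- v[1] venue_id=7 → 4 match(es) in b → 4 row(s).
- v[2] venue_id=9 → 4 match(es) in b → 4 row(s).
- v[3] venue_id=7 → 4 match(es) in b → 4 row(s).
- v[4] venue_id=2 → no match; dropped.
Total: 12 rows.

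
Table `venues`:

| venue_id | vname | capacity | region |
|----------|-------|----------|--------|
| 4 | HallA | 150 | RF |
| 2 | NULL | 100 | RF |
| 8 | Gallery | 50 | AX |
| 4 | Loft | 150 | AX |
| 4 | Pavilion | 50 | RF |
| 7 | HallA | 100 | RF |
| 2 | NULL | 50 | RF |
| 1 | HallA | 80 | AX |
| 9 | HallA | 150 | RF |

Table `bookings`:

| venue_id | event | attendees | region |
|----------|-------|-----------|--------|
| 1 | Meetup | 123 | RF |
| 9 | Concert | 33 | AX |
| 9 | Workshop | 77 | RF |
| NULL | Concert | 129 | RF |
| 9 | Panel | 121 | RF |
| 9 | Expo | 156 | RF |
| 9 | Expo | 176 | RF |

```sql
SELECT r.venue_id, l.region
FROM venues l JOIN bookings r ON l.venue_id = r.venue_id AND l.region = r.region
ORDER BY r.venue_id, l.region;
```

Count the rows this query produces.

4

INNER JOIN keeps only pairs where the ON condition holds.
Matching on l.venue_id = r.venue_id AND l.region = r.region. A NULL in a compared column never satisfies the condition.
- l (venue_id=4, region=RF) has no partner → excluded.
- l (venue_id=2, region=RF) has no partner → excluded.
- l (venue_id=8, region=AX) has no partner → excluded.
- l (venue_id=4, region=AX) has no partner → excluded.
- l (venue_id=4, region=RF) has no partner → excluded.
- l (venue_id=7, region=RF) has no partner → excluded.
- l (venue_id=2, region=RF) has no partner → excluded.
- l (venue_id=1, region=AX) has no partner → excluded.
- l (venue_id=9, region=RF) pairs with 4 row(s) of r.
Total: 4 rows.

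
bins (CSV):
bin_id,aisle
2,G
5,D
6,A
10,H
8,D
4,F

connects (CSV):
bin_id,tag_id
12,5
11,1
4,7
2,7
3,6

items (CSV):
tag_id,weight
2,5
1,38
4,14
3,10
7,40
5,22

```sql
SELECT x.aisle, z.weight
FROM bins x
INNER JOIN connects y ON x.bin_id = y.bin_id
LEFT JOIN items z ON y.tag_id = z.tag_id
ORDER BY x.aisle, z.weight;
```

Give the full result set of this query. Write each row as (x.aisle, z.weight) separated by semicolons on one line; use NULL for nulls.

(F, 40); (G, 40)

Joins associate left-to-right: bins INNER JOIN connects on bin_id gives 2 intermediate row(s).
Then LEFT JOIN `items z` on tag_id: each of those 2 rows is kept; rows whose y.tag_id has no match in z get NULL for z's columns.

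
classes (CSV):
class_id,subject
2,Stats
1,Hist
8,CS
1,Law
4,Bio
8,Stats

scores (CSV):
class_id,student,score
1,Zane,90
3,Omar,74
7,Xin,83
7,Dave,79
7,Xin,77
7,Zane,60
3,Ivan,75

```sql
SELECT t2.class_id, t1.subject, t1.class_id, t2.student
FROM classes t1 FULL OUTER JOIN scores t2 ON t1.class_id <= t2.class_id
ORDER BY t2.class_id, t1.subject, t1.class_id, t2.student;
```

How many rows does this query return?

26

FULL OUTER JOIN keeps every row from both sides; unmatched rows get NULL for the other side's columns.
Matching on t1.class_id <= t2.class_id.
- t1[0] class_id=2 → 6 match(es) in t2 → 6 row(s).
- t1[1] class_id=1 → 7 match(es) in t2 → 7 row(s).
- t1[2] class_id=8 → no match; kept with NULLs on the t2 side.
- t1[3] class_id=1 → 7 match(es) in t2 → 7 row(s).
- t1[4] class_id=4 → 4 match(es) in t2 → 4 row(s).
- t1[5] class_id=8 → no match; kept with NULLs on the t2 side.
Total: 24 matched + 2 padded = 26 rows.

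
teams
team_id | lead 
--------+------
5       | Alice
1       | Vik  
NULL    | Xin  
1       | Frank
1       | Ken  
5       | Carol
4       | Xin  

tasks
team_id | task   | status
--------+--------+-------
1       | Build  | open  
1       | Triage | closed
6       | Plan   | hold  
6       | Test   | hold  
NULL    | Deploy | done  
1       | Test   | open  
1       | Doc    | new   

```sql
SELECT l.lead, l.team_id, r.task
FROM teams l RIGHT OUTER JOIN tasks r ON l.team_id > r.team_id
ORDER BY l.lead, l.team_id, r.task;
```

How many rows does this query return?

15

RIGHT JOIN keeps every row from `tasks`; unmatched rows get NULL for `teams`'s columns.
Matching on l.team_id > r.team_id. A NULL in a compared column never satisfies the condition.
- l row (team_id=5): matches 4 r row(s) → 4 output row(s).
- l row (team_id=1): no match.
- l row (team_id=NULL): no match.
- l row (team_id=1): no match.
- l row (team_id=1): no match.
- l row (team_id=5): matches 4 r row(s) → 4 output row(s).
- l row (team_id=4): matches 4 r row(s) → 4 output row(s).
- plus 3 unmatched r row(s), each kept with NULL l columns.
Total: 12 matched + 3 padded = 15 rows.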